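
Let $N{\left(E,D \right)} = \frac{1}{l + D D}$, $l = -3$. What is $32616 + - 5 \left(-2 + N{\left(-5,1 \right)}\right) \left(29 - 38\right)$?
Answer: $\frac{65007}{2} \approx 32504.0$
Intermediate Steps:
$N{\left(E,D \right)} = \frac{1}{-3 + D^{2}}$ ($N{\left(E,D \right)} = \frac{1}{-3 + D D} = \frac{1}{-3 + D^{2}}$)
$32616 + - 5 \left(-2 + N{\left(-5,1 \right)}\right) \left(29 - 38\right) = 32616 + - 5 \left(-2 + \frac{1}{-3 + 1^{2}}\right) \left(29 - 38\right) = 32616 + - 5 \left(-2 + \frac{1}{-3 + 1}\right) \left(-9\right) = 32616 + - 5 \left(-2 + \frac{1}{-2}\right) \left(-9\right) = 32616 + - 5 \left(-2 - \frac{1}{2}\right) \left(-9\right) = 32616 + \left(-5\right) \left(- \frac{5}{2}\right) \left(-9\right) = 32616 + \frac{25}{2} \left(-9\right) = 32616 - \frac{225}{2} = \frac{65007}{2}$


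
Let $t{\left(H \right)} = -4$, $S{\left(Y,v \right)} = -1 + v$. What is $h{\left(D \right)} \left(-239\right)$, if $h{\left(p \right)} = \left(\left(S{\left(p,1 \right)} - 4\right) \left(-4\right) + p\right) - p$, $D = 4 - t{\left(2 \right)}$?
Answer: $-3824$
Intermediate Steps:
$D = 8$ ($D = 4 - -4 = 4 + 4 = 8$)
$h{\left(p \right)} = 16$ ($h{\left(p \right)} = \left(\left(\left(-1 + 1\right) - 4\right) \left(-4\right) + p\right) - p = \left(\left(0 - 4\right) \left(-4\right) + p\right) - p = \left(\left(-4\right) \left(-4\right) + p\right) - p = \left(16 + p\right) - p = 16$)
$h{\left(D \right)} \left(-239\right) = 16 \left(-239\right) = -3824$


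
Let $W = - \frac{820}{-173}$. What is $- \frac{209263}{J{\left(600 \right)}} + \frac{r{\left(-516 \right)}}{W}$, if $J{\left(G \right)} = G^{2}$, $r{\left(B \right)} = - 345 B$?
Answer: $\frac{554345700217}{14760000} \approx 37557.0$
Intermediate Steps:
$W = \frac{820}{173}$ ($W = \left(-820\right) \left(- \frac{1}{173}\right) = \frac{820}{173} \approx 4.7399$)
$- \frac{209263}{J{\left(600 \right)}} + \frac{r{\left(-516 \right)}}{W} = - \frac{209263}{600^{2}} + \frac{\left(-345\right) \left(-516\right)}{\frac{820}{173}} = - \frac{209263}{360000} + 178020 \cdot \frac{173}{820} = \left(-209263\right) \frac{1}{360000} + \frac{1539873}{41} = - \frac{209263}{360000} + \frac{1539873}{41} = \frac{554345700217}{14760000}$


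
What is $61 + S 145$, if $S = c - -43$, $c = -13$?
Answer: $4411$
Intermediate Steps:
$S = 30$ ($S = -13 - -43 = -13 + 43 = 30$)
$61 + S 145 = 61 + 30 \cdot 145 = 61 + 4350 = 4411$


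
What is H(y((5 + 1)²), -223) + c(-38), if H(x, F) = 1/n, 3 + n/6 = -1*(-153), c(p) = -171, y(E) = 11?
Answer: -153899/900 ≈ -171.00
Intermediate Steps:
n = 900 (n = -18 + 6*(-1*(-153)) = -18 + 6*153 = -18 + 918 = 900)
H(x, F) = 1/900
H(y((5 + 1)²), -223) + c(-38) = 1/900 - 171 = -153899/900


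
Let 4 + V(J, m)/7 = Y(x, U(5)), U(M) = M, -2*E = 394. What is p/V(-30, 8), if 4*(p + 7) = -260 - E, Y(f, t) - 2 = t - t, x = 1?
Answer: 13/8 ≈ 1.6250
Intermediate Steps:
E = -197 (E = -½*394 = -197)
Y(f, t) = 2 (Y(f, t) = 2 + (t - t) = 2 + 0 = 2)
V(J, m) = -14 (V(J, m) = -28 + 7*2 = -28 + 14 = -14)
p = -91/4 (p = -7 + (-260 - 1*(-197))/4 = -7 + (-260 + 197)/4 = -7 + (¼)*(-63) = -7 - 63/4 = -91/4 ≈ -22.750)
p/V(-30, 8) = -91/4/(-14) = -91/4*(-1/14) = 13/8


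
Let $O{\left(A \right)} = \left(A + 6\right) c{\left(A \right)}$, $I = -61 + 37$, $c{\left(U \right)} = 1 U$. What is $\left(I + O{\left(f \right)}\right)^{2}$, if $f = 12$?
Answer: $36864$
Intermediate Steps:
$c{\left(U \right)} = U$
$I = -24$
$O{\left(A \right)} = A \left(6 + A\right)$ ($O{\left(A \right)} = \left(A + 6\right) A = \left(6 + A\right) A = A \left(6 + A\right)$)
$\left(I + O{\left(f \right)}\right)^{2} = \left(-24 + 12 \left(6 + 12\right)\right)^{2} = \left(-24 + 12 \cdot 18\right)^{2} = \left(-24 + 216\right)^{2} = 192^{2} = 36864$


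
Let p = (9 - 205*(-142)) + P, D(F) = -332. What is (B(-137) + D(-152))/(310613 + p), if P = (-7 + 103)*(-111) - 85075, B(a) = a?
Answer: -469/244001 ≈ -0.0019221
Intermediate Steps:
P = -95731 (P = 96*(-111) - 85075 = -10656 - 85075 = -95731)
p = -66612 (p = (9 - 205*(-142)) - 95731 = (9 + 29110) - 95731 = 29119 - 95731 = -66612)
(B(-137) + D(-152))/(310613 + p) = (-137 - 332)/(310613 - 66612) = -469/244001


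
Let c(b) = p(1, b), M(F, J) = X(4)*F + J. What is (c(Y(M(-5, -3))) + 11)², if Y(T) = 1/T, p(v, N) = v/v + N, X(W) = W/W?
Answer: 9025/64 ≈ 141.02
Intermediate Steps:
X(W) = 1
p(v, N) = 1 + N
M(F, J) = F + J (M(F, J) = 1*F + J = F + J)
c(b) = 1 + b
(c(Y(M(-5, -3))) + 11)² = ((1 + 1/(-5 - 3)) + 11)² = ((1 + 1/(-8)) + 11)² = ((1 - ⅛) + 11)² = (7/8 + 11)² = (95/8)² = 9025/64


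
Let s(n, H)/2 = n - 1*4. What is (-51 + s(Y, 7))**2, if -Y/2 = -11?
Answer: 225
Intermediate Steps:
Y = 22 (Y = -2*(-11) = 22)
s(n, H) = -8 + 2*n (s(n, H) = 2*(n - 1*4) = 2*(n - 4) = 2*(-4 + n) = -8 + 2*n)
(-51 + s(Y, 7))**2 = (-51 + (-8 + 2*22))**2 = (-51 + (-8 + 44))**2 = (-51 + 36)**2 = (-15)**2 = 225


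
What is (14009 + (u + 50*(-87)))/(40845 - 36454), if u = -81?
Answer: 9578/4391 ≈ 2.1813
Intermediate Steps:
(14009 + (u + 50*(-87)))/(40845 - 36454) = (14009 + (-81 + 50*(-87)))/(40845 - 36454) = (14009 + (-81 - 4350))/4391 = (14009 - 4431)*(1/4391) = 9578*(1/4391) = 9578/4391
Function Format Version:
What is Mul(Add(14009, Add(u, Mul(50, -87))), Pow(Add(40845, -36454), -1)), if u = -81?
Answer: Rational(9578, 4391) ≈ 2.1813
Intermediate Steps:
Mul(Add(14009, Add(u, Mul(50, -87))), Pow(Add(40845, -36454), -1)) = Mul(Add(14009, Add(-81, Mul(50, -87))), Pow(Add(40845, -36454), -1)) = Mul(Add(14009, Add(-81, -4350)), Pow(4391, -1)) = Mul(Add(14009, -4431), Rational(1, 4391)) = Mul(9578, Rational(1, 4391)) = Rational(9578, 4391)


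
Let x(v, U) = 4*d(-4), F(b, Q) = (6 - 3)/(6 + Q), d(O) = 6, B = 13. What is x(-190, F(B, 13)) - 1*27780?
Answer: -27756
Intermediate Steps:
F(b, Q) = 3/(6 + Q)
x(v, U) = 24 (x(v, U) = 4*6 = 24)
x(-190, F(B, 13)) - 1*27780 = 24 - 1*27780 = 24 - 27780 = -27756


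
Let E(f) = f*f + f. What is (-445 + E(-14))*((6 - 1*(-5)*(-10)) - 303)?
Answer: 91261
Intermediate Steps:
E(f) = f + f² (E(f) = f² + f = f + f²)
(-445 + E(-14))*((6 - 1*(-5)*(-10)) - 303) = (-445 - 14*(1 - 14))*((6 - 1*(-5)*(-10)) - 303) = (-445 - 14*(-13))*((6 + 5*(-10)) - 303) = (-445 + 182)*((6 - 50) - 303) = -263*(-44 - 303) = -263*(-347) = 91261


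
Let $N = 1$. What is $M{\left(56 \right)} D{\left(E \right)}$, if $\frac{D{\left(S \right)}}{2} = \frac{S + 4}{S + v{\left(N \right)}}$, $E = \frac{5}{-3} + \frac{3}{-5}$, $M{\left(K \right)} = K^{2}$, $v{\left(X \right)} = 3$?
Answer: $\frac{163072}{11} \approx 14825.0$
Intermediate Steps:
$E = - \frac{34}{15}$ ($E = 5 \left(- \frac{1}{3}\right) + 3 \left(- \frac{1}{5}\right) = - \frac{5}{3} - \frac{3}{5} = - \frac{34}{15} \approx -2.2667$)
$D{\left(S \right)} = \frac{2 \left(4 + S\right)}{3 + S}$ ($D{\left(S \right)} = 2 \frac{S + 4}{S + 3} = 2 \frac{4 + S}{3 + S} = \frac{2 \left(4 + S\right)}{3 + S}$)
$M{\left(56 \right)} D{\left(E \right)} = 56^{2} \frac{2 \left(4 - \frac{34}{15}\right)}{3 - \frac{34}{15}} = 3136 \cdot 2 \frac{1}{\frac{11}{15}} \cdot \frac{26}{15} = 3136 \cdot 2 \cdot \frac{15}{11} \cdot \frac{26}{15} = 3136 \cdot \frac{52}{11} = \frac{163072}{11}$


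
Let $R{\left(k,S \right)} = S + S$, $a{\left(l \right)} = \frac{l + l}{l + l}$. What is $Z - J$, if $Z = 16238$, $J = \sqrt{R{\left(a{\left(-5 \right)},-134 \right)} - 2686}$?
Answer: $16238 - i \sqrt{2954} \approx 16238.0 - 54.351 i$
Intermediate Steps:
$a{\left(l \right)} = 1$ ($a{\left(l \right)} = \frac{2 l}{2 l} = 2 l \frac{1}{2 l} = 1$)
$R{\left(k,S \right)} = 2 S$
$J = i \sqrt{2954}$ ($J = \sqrt{2 \left(-134\right) - 2686} = \sqrt{-268 - 2686} = \sqrt{-2954} = i \sqrt{2954} \approx 54.351 i$)
$Z - J = 16238 - i \sqrt{2954}$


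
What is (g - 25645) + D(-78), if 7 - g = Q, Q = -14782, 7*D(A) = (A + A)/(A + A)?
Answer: -75991/7 ≈ -10856.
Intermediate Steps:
D(A) = ⅐ (D(A) = ((A + A)/(A + A))/7 = ((2*A)/((2*A)))/7 = ((2*A)*(1/(2*A)))/7 = (⅐)*1 = ⅐)
g = 14789 (g = 7 - 1*(-14782) = 7 + 14782 = 14789)
(g - 25645) + D(-78) = (14789 - 25645) + ⅐ = -10856 + ⅐ = -75991/7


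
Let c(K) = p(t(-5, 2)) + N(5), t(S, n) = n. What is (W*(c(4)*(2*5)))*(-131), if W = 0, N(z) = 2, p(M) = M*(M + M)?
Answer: 0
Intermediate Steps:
p(M) = 2*M² (p(M) = M*(2*M) = 2*M²)
c(K) = 10 (c(K) = 2*2² + 2 = 2*4 + 2 = 8 + 2 = 10)
(W*(c(4)*(2*5)))*(-131) = (0*(10*(2*5)))*(-131) = (0*(10*10))*(-131) = (0*100)*(-131) = 0*(-131) = 0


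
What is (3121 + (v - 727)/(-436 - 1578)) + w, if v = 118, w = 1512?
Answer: 9331471/2014 ≈ 4633.3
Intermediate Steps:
(3121 + (v - 727)/(-436 - 1578)) + w = (3121 + (118 - 727)/(-436 - 1578)) + 1512 = (3121 - 609/(-2014)) + 1512 = (3121 - 609*(-1/2014)) + 1512 = (3121 + 609/2014) + 1512 = 6286303/2014 + 1512 = 9331471/2014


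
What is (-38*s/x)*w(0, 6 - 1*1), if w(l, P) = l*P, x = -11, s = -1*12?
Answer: 0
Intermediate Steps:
s = -12
w(l, P) = P*l
(-38*s/x)*w(0, 6 - 1*1) = (-(-456)/(-11))*((6 - 1*1)*0) = (-(-456)*(-1)/11)*((6 - 1)*0) = (-38*12/11)*(5*0) = -456/11*0 = 0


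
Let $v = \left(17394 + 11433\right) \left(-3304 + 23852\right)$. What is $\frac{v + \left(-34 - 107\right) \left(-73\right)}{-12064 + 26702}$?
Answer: $\frac{592347489}{14638} \approx 40466.0$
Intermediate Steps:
$v = 592337196$ ($v = 28827 \cdot 20548 = 592337196$)
$\frac{v + \left(-34 - 107\right) \left(-73\right)}{-12064 + 26702} = \frac{592337196 + \left(-34 - 107\right) \left(-73\right)}{-12064 + 26702} = \frac{592337196 - -10293}{14638} = \left(592337196 + 10293\right) \frac{1}{14638} = 592347489 \cdot \frac{1}{14638} = \frac{592347489}{14638}$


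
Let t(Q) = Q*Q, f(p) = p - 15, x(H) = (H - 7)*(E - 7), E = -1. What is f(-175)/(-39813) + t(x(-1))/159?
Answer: 54368086/2110089 ≈ 25.766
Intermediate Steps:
x(H) = 56 - 8*H (x(H) = (H - 7)*(-1 - 7) = (-7 + H)*(-8) = 56 - 8*H)
f(p) = -15 + p
t(Q) = Q²
f(-175)/(-39813) + t(x(-1))/159 = (-15 - 175)/(-39813) + (56 - 8*(-1))²/159 = -190*(-1/39813) + (56 + 8)²*(1/159) = 190/39813 + 64²*(1/159) = 190/39813 + 4096*(1/159) = 190/39813 + 4096/159 = 54368086/2110089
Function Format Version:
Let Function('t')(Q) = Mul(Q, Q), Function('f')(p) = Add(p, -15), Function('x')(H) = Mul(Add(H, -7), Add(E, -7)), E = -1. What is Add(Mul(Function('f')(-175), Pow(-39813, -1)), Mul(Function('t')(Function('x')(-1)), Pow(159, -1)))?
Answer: Rational(54368086, 2110089) ≈ 25.766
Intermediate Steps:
Function('x')(H) = Add(56, Mul(-8, H)) (Function('x')(H) = Mul(Add(H, -7), Add(-1, -7)) = Mul(Add(-7, H), -8) = Add(56, Mul(-8, H)))
Function('f')(p) = Add(-15, p)
Function('t')(Q) = Pow(Q, 2)
Add(Mul(Function('f')(-175), Pow(-39813, -1)), Mul(Function('t')(Function('x')(-1)), Pow(159, -1))) = Add(Mul(Add(-15, -175), Pow(-39813, -1)), Mul(Pow(Add(56, Mul(-8, -1)), 2), Pow(159, -1))) = Add(Mul(-190, Rational(-1, 39813)), Mul(Pow(Add(56, 8), 2), Rational(1, 159))) = Add(Rational(190, 39813), Mul(Pow(64, 2), Rational(1, 159))) = Add(Rational(190, 39813), Mul(4096, Rational(1, 159))) = Add(Rational(190, 39813), Rational(4096, 159)) = Rational(54368086, 2110089)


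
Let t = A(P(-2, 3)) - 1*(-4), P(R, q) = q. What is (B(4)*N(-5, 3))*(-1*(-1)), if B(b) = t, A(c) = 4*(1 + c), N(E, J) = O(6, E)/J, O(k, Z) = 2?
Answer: 40/3 ≈ 13.333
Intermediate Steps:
N(E, J) = 2/J
A(c) = 4 + 4*c
t = 20 (t = (4 + 4*3) - 1*(-4) = (4 + 12) + 4 = 16 + 4 = 20)
B(b) = 20
(B(4)*N(-5, 3))*(-1*(-1)) = (20*(2/3))*(-1*(-1)) = (20*(2*(⅓)))*1 = (20*(⅔))*1 = (40/3)*1 = 40/3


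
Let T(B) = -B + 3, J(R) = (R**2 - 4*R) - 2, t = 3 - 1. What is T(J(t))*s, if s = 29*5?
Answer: 1305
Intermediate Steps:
s = 145
t = 2
J(R) = -2 + R**2 - 4*R
T(B) = 3 - B
T(J(t))*s = (3 - (-2 + 2**2 - 4*2))*145 = (3 - (-2 + 4 - 8))*145 = (3 - 1*(-6))*145 = (3 + 6)*145 = 9*145 = 1305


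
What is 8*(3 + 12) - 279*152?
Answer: -42288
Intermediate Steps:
8*(3 + 12) - 279*152 = 8*15 - 42408 = 120 - 42408 = -42288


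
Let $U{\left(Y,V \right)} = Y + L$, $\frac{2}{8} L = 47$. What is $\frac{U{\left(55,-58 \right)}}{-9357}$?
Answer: $- \frac{81}{3119} \approx -0.02597$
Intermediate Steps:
$L = 188$ ($L = 4 \cdot 47 = 188$)
$U{\left(Y,V \right)} = 188 + Y$ ($U{\left(Y,V \right)} = Y + 188 = 188 + Y$)
$\frac{U{\left(55,-58 \right)}}{-9357} = \frac{188 + 55}{-9357} = 243 \left(- \frac{1}{9357}\right) = - \frac{81}{3119}$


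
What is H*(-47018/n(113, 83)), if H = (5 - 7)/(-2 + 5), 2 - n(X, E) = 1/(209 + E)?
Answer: 27458512/1749 ≈ 15700.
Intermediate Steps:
n(X, E) = 2 - 1/(209 + E)
H = -⅔ (H = -2/3 = -2*⅓ = -⅔ ≈ -0.66667)
H*(-47018/n(113, 83)) = -(-94036)/(3*((417 + 2*83)/(209 + 83))) = -(-94036)/(3*((417 + 166)/292)) = -(-94036)/(3*((1/292)*583)) = -(-94036)/(3*583/292) = -(-94036)*292/(3*583) = -⅔*(-13729256/583) = 27458512/1749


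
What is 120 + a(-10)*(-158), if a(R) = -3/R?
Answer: 363/5 ≈ 72.600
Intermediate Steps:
120 + a(-10)*(-158) = 120 - 3/(-10)*(-158) = 120 - 3*(-⅒)*(-158) = 120 + (3/10)*(-158) = 120 - 237/5 = 363/5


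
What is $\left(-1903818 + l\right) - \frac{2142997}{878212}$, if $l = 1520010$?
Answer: $- \frac{337066934293}{878212} \approx -3.8381 \cdot 10^{5}$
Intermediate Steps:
$\left(-1903818 + l\right) - \frac{2142997}{878212} = \left(-1903818 + 1520010\right) - \frac{2142997}{878212} = -383808 - \frac{2142997}{878212} = - \frac{337066934293}{878212}$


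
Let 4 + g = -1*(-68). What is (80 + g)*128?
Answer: 18432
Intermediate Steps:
g = 64 (g = -4 - 1*(-68) = -4 + 68 = 64)
(80 + g)*128 = (80 + 64)*128 = 144*128 = 18432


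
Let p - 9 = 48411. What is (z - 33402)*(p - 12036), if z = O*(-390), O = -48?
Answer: -534189888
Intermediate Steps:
p = 48420 (p = 9 + 48411 = 48420)
z = 18720 (z = -48*(-390) = 18720)
(z - 33402)*(p - 12036) = (18720 - 33402)*(48420 - 12036) = -14682*36384 = -534189888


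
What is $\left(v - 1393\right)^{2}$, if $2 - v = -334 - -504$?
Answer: $2436721$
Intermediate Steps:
$v = -168$ ($v = 2 - \left(-334 - -504\right) = 2 - \left(-334 + 504\right) = 2 - 170 = -168$)
$\left(v - 1393\right)^{2} = \left(-168 - 1393\right)^{2} = \left(-1561\right)^{2} = 2436721$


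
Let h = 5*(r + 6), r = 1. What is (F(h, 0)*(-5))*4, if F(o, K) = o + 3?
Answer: -760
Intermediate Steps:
h = 35 (h = 5*(1 + 6) = 5*7 = 35)
F(o, K) = 3 + o
(F(h, 0)*(-5))*4 = ((3 + 35)*(-5))*4 = (38*(-5))*4 = -190*4 = -760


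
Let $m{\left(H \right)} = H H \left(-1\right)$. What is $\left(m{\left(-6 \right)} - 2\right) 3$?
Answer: $-114$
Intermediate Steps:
$m{\left(H \right)} = - H^{2}$ ($m{\left(H \right)} = H^{2} \left(-1\right) = - H^{2}$)
$\left(m{\left(-6 \right)} - 2\right) 3 = \left(- \left(-6\right)^{2} - 2\right) 3 = \left(\left(-1\right) 36 - 2\right) 3 = \left(-36 - 2\right) 3 = \left(-38\right) 3 = -114$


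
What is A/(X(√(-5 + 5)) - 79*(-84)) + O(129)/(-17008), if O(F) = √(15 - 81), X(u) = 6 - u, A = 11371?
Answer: 11371/6642 - I*√66/17008 ≈ 1.712 - 0.00047766*I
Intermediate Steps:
O(F) = I*√66 (O(F) = √(-66) = I*√66)
A/(X(√(-5 + 5)) - 79*(-84)) + O(129)/(-17008) = 11371/((6 - √(-5 + 5)) - 79*(-84)) + (I*√66)/(-17008) = 11371/((6 - √0) + 6636) + (I*√66)*(-1/17008) = 11371/((6 - 1*0) + 6636) - I*√66/17008 = 11371/((6 + 0) + 6636) - I*√66/17008 = 11371/(6 + 6636) - I*√66/17008 = 11371/6642 - I*√66/17008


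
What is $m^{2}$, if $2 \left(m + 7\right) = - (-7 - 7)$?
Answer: $0$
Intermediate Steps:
$m = 0$ ($m = -7 + \frac{\left(-1\right) \left(-7 - 7\right)}{2} = -7 + \frac{\left(-1\right) \left(-14\right)}{2} = -7 + \frac{1}{2} \cdot 14 = -7 + 7 = 0$)
$m^{2} = 0^{2} = 0$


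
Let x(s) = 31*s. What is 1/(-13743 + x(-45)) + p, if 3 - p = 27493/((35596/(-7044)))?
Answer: 733313019161/134713062 ≈ 5443.5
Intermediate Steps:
p = 48441870/8899 (p = 3 - 27493/(35596/(-7044)) = 3 - 27493/(35596*(-1/7044)) = 3 - 27493/(-8899/1761) = 3 - 27493*(-1761)/8899 = 3 - 1*(-48415173/8899) = 3 + 48415173/8899 = 48441870/8899 ≈ 5443.5)
1/(-13743 + x(-45)) + p = 1/(-13743 + 31*(-45)) + 48441870/8899 = 1/(-13743 - 1395) + 48441870/8899 = 1/(-15138) + 48441870/8899 = -1/15138 + 48441870/8899 = 733313019161/134713062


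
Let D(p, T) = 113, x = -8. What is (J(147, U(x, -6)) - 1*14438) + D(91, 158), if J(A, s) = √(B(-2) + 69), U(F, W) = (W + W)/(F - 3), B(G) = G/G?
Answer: -14325 + √70 ≈ -14317.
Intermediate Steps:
B(G) = 1
U(F, W) = 2*W/(-3 + F) (U(F, W) = (2*W)/(-3 + F) = 2*W/(-3 + F))
J(A, s) = √70 (J(A, s) = √(1 + 69) = √70)
(J(147, U(x, -6)) - 1*14438) + D(91, 158) = (√70 - 1*14438) + 113 = (√70 - 14438) + 113 = (-14438 + √70) + 113 = -14325 + √70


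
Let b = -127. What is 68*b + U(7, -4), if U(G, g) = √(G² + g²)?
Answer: -8636 + √65 ≈ -8627.9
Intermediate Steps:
68*b + U(7, -4) = 68*(-127) + √(7² + (-4)²) = -8636 + √(49 + 16) = -8636 + √65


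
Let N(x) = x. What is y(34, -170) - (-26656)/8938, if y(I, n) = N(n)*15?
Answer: -11382622/4469 ≈ -2547.0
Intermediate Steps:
y(I, n) = 15*n (y(I, n) = n*15 = 15*n)
y(34, -170) - (-26656)/8938 = 15*(-170) - (-26656)/8938 = -2550 - (-26656)/8938 = -2550 - 1*(-13328/4469) = -2550 + 13328/4469 = -11382622/4469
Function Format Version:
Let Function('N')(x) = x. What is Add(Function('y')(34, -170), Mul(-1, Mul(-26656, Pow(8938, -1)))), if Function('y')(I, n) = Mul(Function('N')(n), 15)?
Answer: Rational(-11382622, 4469) ≈ -2547.0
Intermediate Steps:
Function('y')(I, n) = Mul(15, n) (Function('y')(I, n) = Mul(n, 15) = Mul(15, n))
Add(Function('y')(34, -170), Mul(-1, Mul(-26656, Pow(8938, -1)))) = Add(Mul(15, -170), Mul(-1, Mul(-26656, Pow(8938, -1)))) = Add(-2550, Mul(-1, Mul(-26656, Rational(1, 8938)))) = Add(-2550, Mul(-1, Rational(-13328, 4469))) = Add(-2550, Rational(13328, 4469)) = Rational(-11382622, 4469)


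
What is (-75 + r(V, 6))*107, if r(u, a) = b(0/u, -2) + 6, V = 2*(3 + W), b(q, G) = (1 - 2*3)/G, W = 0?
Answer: -14231/2 ≈ -7115.5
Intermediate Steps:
b(q, G) = -5/G (b(q, G) = (1 - 6)/G = -5/G)
V = 6 (V = 2*(3 + 0) = 2*3 = 6)
r(u, a) = 17/2 (r(u, a) = -5/(-2) + 6 = -5*(-½) + 6 = 5/2 + 6 = 17/2)
(-75 + r(V, 6))*107 = (-75 + 17/2)*107 = -133/2*107 = -14231/2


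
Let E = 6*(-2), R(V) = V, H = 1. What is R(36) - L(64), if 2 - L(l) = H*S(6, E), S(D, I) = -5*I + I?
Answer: 82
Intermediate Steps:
E = -12
S(D, I) = -4*I
L(l) = -46 (L(l) = 2 - (-4*(-12)) = 2 - 48 = -46)
R(36) - L(64) = 36 - 1*(-46) = 36 + 46 = 82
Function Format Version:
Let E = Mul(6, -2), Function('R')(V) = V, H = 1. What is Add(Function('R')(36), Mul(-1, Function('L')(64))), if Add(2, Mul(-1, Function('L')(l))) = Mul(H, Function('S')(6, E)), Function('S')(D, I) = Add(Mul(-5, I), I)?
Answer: 82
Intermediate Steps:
E = -12
Function('S')(D, I) = Mul(-4, I)
Function('L')(l) = -46 (Function('L')(l) = Add(2, Mul(-1, Mul(1, Mul(-4, -12)))) = Add(2, Mul(-1, Mul(1, 48))) = Add(2, Mul(-1, 48)) = Add(2, -48) = -46)
Add(Function('R')(36), Mul(-1, Function('L')(64))) = Add(36, Mul(-1, -46)) = Add(36, 46) = 82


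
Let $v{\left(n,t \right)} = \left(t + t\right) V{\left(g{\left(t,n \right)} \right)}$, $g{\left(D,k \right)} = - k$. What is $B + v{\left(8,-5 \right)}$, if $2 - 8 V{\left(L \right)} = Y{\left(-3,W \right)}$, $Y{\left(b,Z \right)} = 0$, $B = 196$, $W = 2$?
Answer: $\frac{387}{2} \approx 193.5$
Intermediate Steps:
$V{\left(L \right)} = \frac{1}{4}$ ($V{\left(L \right)} = \frac{1}{4} - 0 = \frac{1}{4} + 0 = \frac{1}{4}$)
$v{\left(n,t \right)} = \frac{t}{2}$ ($v{\left(n,t \right)} = \left(t + t\right) \frac{1}{4} = 2 t \frac{1}{4} = \frac{t}{2}$)
$B + v{\left(8,-5 \right)} = 196 + \frac{1}{2} \left(-5\right) = 196 - \frac{5}{2} = \frac{387}{2}$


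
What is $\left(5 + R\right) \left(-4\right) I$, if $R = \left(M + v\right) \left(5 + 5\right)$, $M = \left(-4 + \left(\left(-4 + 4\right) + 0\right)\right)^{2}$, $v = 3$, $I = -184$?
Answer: $143520$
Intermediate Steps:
$M = 16$ ($M = \left(-4 + \left(0 + 0\right)\right)^{2} = \left(-4 + 0\right)^{2} = \left(-4\right)^{2} = 16$)
$R = 190$ ($R = \left(16 + 3\right) \left(5 + 5\right) = 19 \cdot 10 = 190$)
$\left(5 + R\right) \left(-4\right) I = \left(5 + 190\right) \left(-4\right) \left(-184\right) = 195 \left(-4\right) \left(-184\right) = \left(-780\right) \left(-184\right) = 143520$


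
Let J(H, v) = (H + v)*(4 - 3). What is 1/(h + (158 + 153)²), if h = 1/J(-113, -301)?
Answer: 414/40042493 ≈ 1.0339e-5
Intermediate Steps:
J(H, v) = H + v (J(H, v) = (H + v)*1 = H + v)
h = -1/414 (h = 1/(-113 - 301) = 1/(-414) = -1/414 ≈ -0.0024155)
1/(h + (158 + 153)²) = 1/(-1/414 + (158 + 153)²) = 1/(-1/414 + 311²) = 1/(-1/414 + 96721) = 1/(40042493/414) = 414/40042493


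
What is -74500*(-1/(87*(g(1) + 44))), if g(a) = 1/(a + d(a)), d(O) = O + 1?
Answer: 74500/3857 ≈ 19.316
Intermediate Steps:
d(O) = 1 + O
g(a) = 1/(1 + 2*a) (g(a) = 1/(a + (1 + a)) = 1/(1 + 2*a))
-74500*(-1/(87*(g(1) + 44))) = -74500*(-1/(87*(1/(1 + 2*1) + 44))) = -74500*(-1/(87*(1/(1 + 2) + 44))) = -74500*(-1/(87*(1/3 + 44))) = -74500/((-87*133/3)) = -74500/(-3857) = -74500*(-1/3857) = 74500/3857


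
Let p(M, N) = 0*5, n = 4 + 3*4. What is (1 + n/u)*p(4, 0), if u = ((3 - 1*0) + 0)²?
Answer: 0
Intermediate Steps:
u = 9 (u = ((3 + 0) + 0)² = (3 + 0)² = 3² = 9)
n = 16 (n = 4 + 12 = 16)
p(M, N) = 0
(1 + n/u)*p(4, 0) = (1 + 16/9)*0 = (25/9)*0 = 0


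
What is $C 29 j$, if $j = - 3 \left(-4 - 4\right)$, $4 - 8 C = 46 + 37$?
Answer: $-6873$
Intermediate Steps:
$C = - \frac{79}{8}$ ($C = \frac{1}{2} - \frac{46 + 37}{8} = \frac{1}{2} - \frac{83}{8} = - \frac{79}{8} \approx -9.875$)
$j = 24$ ($j = \left(-3\right) \left(-8\right) = 24$)
$C 29 j = \left(- \frac{79}{8}\right) 29 \cdot 24 = \left(- \frac{2291}{8}\right) 24 = -6873$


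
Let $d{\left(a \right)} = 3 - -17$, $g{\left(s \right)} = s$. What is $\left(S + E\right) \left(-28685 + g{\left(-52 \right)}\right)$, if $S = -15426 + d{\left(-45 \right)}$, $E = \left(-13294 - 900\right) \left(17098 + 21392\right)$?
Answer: $15700243445442$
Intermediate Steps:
$d{\left(a \right)} = 20$ ($d{\left(a \right)} = 3 + 17 = 20$)
$E = -546327060$ ($E = \left(-14194\right) 38490 = -546327060$)
$S = -15406$ ($S = -15426 + 20 = -15406$)
$\left(S + E\right) \left(-28685 + g{\left(-52 \right)}\right) = \left(-15406 - 546327060\right) \left(-28685 - 52\right) = \left(-546342466\right) \left(-28737\right) = 15700243445442$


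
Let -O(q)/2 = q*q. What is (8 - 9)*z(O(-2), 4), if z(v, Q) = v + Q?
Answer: 4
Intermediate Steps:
O(q) = -2*q² (O(q) = -2*q*q = -2*q²)
z(v, Q) = Q + v
(8 - 9)*z(O(-2), 4) = (8 - 9)*(4 - 2*(-2)²) = -(4 - 2*4) = -(4 - 8) = -1*(-4) = 4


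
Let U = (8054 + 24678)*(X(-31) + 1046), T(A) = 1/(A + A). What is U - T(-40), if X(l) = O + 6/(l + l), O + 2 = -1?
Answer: 84658044831/2480 ≈ 3.4136e+7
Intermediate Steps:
O = -3 (O = -2 - 1 = -3)
T(A) = 1/(2*A)
X(l) = -3 + 3/l (X(l) = -3 + 6/(l + l) = -3 + 6/((2*l)) = -3 + 6*(1/(2*l)) = -3 + 3/l)
U = 1058225560/31 (U = (8054 + 24678)*((-3 + 3/(-31)) + 1046) = 32732*((-3 + 3*(-1/31)) + 1046) = 32732*((-3 - 3/31) + 1046) = 32732*(-96/31 + 1046) = 32732*(32330/31) = 1058225560/31 ≈ 3.4136e+7)
U - T(-40) = 1058225560/31 - 1/(2*(-40)) = 1058225560/31 - (-1)/(2*40) = 1058225560/31 - 1*(-1/80) = 1058225560/31 + 1/80 = 84658044831/2480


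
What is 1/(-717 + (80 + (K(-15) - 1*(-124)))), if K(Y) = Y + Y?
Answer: -1/543 ≈ -0.0018416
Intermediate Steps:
K(Y) = 2*Y
1/(-717 + (80 + (K(-15) - 1*(-124)))) = 1/(-717 + (80 + (2*(-15) - 1*(-124)))) = 1/(-717 + (80 + (-30 + 124))) = 1/(-717 + (80 + 94)) = 1/(-717 + 174) = 1/(-543) = -1/543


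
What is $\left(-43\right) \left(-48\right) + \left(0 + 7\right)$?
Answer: $2071$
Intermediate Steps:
$\left(-43\right) \left(-48\right) + \left(0 + 7\right) = 2064 + 7 = 2071$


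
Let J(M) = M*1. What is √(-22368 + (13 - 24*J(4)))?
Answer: I*√22451 ≈ 149.84*I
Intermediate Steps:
J(M) = M
√(-22368 + (13 - 24*J(4))) = √(-22368 + (13 - 24*4)) = √(-22368 + (13 - 96)) = √(-22368 - 83) = √(-22451) = I*√22451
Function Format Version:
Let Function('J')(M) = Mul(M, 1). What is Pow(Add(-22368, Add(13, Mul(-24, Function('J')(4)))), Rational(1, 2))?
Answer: Mul(I, Pow(22451, Rational(1, 2))) ≈ Mul(149.84, I)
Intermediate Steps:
Function('J')(M) = M
Pow(Add(-22368, Add(13, Mul(-24, Function('J')(4)))), Rational(1, 2)) = Pow(Add(-22368, Add(13, Mul(-24, 4))), Rational(1, 2)) = Pow(Add(-22368, Add(13, -96)), Rational(1, 2)) = Pow(Add(-22368, -83), Rational(1, 2)) = Pow(-22451, Rational(1, 2)) = Mul(I, Pow(22451, Rational(1, 2)))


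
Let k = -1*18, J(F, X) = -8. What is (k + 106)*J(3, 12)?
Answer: -704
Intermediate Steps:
k = -18
(k + 106)*J(3, 12) = (-18 + 106)*(-8) = 88*(-8) = -704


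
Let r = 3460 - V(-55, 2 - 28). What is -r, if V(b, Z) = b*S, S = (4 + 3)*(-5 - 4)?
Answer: 5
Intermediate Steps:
S = -63 (S = 7*(-9) = -63)
V(b, Z) = -63*b (V(b, Z) = b*(-63) = -63*b)
r = -5 (r = 3460 - (-63)*(-55) = 3460 - 1*3465 = 3460 - 3465 = -5)
-r = -1*(-5) = 5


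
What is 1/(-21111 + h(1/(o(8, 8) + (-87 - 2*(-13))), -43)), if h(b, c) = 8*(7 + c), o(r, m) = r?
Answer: -1/21399 ≈ -4.6731e-5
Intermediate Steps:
h(b, c) = 56 + 8*c
1/(-21111 + h(1/(o(8, 8) + (-87 - 2*(-13))), -43)) = 1/(-21111 + (56 + 8*(-43))) = 1/(-21111 + (56 - 344)) = 1/(-21111 - 288) = 1/(-21399) = -1/21399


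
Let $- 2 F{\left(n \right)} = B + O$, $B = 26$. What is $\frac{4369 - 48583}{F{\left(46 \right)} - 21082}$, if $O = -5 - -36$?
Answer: $\frac{88428}{42221} \approx 2.0944$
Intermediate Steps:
$O = 31$ ($O = -5 + 36 = 31$)
$F{\left(n \right)} = - \frac{57}{2}$ ($F{\left(n \right)} = - \frac{26 + 31}{2} = \left(- \frac{1}{2}\right) 57 = - \frac{57}{2}$)
$\frac{4369 - 48583}{F{\left(46 \right)} - 21082} = \frac{4369 - 48583}{- \frac{57}{2} - 21082} = - \frac{44214}{- \frac{42221}{2}} = \left(-44214\right) \left(- \frac{2}{42221}\right) = \frac{88428}{42221}$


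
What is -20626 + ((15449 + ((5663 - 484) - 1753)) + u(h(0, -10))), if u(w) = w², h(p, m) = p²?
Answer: -1751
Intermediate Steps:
-20626 + ((15449 + ((5663 - 484) - 1753)) + u(h(0, -10))) = -20626 + ((15449 + ((5663 - 484) - 1753)) + (0²)²) = -20626 + ((15449 + (5179 - 1753)) + 0²) = -20626 + ((15449 + 3426) + 0) = -20626 + (18875 + 0) = -20626 + 18875 = -1751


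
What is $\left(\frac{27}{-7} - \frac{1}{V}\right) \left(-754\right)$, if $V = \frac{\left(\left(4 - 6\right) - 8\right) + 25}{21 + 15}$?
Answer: $\frac{165126}{35} \approx 4717.9$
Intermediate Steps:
$V = \frac{5}{12}$ ($V = \frac{\left(-2 - 8\right) + 25}{36} = \left(-10 + 25\right) \frac{1}{36} = 15 \cdot \frac{1}{36} = \frac{5}{12} \approx 0.41667$)
$\left(\frac{27}{-7} - \frac{1}{V}\right) \left(-754\right) = \left(\frac{27}{-7} - \frac{1}{\frac{5}{12}}\right) \left(-754\right) = \left(27 \left(- \frac{1}{7}\right) - \frac{12}{5}\right) \left(-754\right) = \left(- \frac{27}{7} - \frac{12}{5}\right) \left(-754\right) = \left(- \frac{219}{35}\right) \left(-754\right) = \frac{165126}{35}$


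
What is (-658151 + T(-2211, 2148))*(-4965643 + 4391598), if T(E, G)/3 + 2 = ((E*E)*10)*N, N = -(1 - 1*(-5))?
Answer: 505499398475165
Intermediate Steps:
N = -6 (N = -(1 + 5) = -1*6 = -6)
T(E, G) = -6 - 180*E² (T(E, G) = -6 + 3*(((E*E)*10)*(-6)) = -6 + 3*((E²*10)*(-6)) = -6 + 3*((10*E²)*(-6)) = -6 + 3*(-60*E²) = -6 - 180*E²)
(-658151 + T(-2211, 2148))*(-4965643 + 4391598) = (-658151 + (-6 - 180*(-2211)²))*(-4965643 + 4391598) = (-658151 + (-6 - 180*4888521))*(-574045) = (-658151 + (-6 - 879933780))*(-574045) = (-658151 - 879933786)*(-574045) = -880591937*(-574045) = 505499398475165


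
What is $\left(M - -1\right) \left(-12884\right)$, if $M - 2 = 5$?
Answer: $-103072$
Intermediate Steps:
$M = 7$ ($M = 2 + 5 = 7$)
$\left(M - -1\right) \left(-12884\right) = \left(7 - -1\right) \left(-12884\right) = \left(7 + 1\right) \left(-12884\right) = 8 \left(-12884\right) = -103072$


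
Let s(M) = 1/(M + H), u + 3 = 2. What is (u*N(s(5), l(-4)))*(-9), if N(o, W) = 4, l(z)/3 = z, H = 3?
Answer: 36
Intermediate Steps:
u = -1 (u = -3 + 2 = -1)
s(M) = 1/(3 + M) (s(M) = 1/(M + 3) = 1/(3 + M))
l(z) = 3*z
(u*N(s(5), l(-4)))*(-9) = -1*4*(-9) = -4*(-9) = 36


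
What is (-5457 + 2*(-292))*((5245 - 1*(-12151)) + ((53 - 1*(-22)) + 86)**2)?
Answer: -261677997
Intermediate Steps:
(-5457 + 2*(-292))*((5245 - 1*(-12151)) + ((53 - 1*(-22)) + 86)**2) = (-5457 - 584)*((5245 + 12151) + ((53 + 22) + 86)**2) = -6041*(17396 + (75 + 86)**2) = -6041*(17396 + 161**2) = -6041*(17396 + 25921) = -6041*43317 = -261677997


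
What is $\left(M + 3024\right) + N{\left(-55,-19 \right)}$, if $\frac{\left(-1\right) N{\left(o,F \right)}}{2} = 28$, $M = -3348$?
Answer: $-380$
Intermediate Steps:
$N{\left(o,F \right)} = -56$ ($N{\left(o,F \right)} = \left(-2\right) 28 = -56$)
$\left(M + 3024\right) + N{\left(-55,-19 \right)} = \left(-3348 + 3024\right) - 56 = -324 - 56 = -380$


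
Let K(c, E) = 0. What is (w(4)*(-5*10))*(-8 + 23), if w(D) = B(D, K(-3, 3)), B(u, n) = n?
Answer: 0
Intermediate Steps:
w(D) = 0
(w(4)*(-5*10))*(-8 + 23) = (0*(-5*10))*(-8 + 23) = (0*(-50))*15 = 0*15 = 0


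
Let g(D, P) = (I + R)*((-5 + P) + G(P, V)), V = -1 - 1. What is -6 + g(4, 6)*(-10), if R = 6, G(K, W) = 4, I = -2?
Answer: -206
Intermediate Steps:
V = -2
g(D, P) = -4 + 4*P (g(D, P) = (-2 + 6)*((-5 + P) + 4) = 4*(-1 + P) = -4 + 4*P)
-6 + g(4, 6)*(-10) = -6 + (-4 + 4*6)*(-10) = -6 + (-4 + 24)*(-10) = -6 + 20*(-10) = -6 - 200 = -206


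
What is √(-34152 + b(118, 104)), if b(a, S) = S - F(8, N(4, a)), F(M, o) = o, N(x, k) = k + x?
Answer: I*√34170 ≈ 184.85*I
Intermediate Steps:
b(a, S) = -4 + S - a (b(a, S) = S - (a + 4) = S - (4 + a) = S + (-4 - a) = -4 + S - a)
√(-34152 + b(118, 104)) = √(-34152 + (-4 + 104 - 1*118)) = √(-34152 + (-4 + 104 - 118)) = √(-34152 - 18) = √(-34170) = I*√34170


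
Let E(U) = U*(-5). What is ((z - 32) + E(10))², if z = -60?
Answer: 20164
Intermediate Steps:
E(U) = -5*U
((z - 32) + E(10))² = ((-60 - 32) - 5*10)² = (-92 - 50)² = (-142)² = 20164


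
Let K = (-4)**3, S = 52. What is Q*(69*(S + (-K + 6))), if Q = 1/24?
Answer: 1403/4 ≈ 350.75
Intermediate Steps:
K = -64
Q = 1/24 ≈ 0.041667
Q*(69*(S + (-K + 6))) = (69*(52 + (-1*(-64) + 6)))/24 = (69*(52 + (64 + 6)))/24 = (69*(52 + 70))/24 = (69*122)/24 = (1/24)*8418 = 1403/4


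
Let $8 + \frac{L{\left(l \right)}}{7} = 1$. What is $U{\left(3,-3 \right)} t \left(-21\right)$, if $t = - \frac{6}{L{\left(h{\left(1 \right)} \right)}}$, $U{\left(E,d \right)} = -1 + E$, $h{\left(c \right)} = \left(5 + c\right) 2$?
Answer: $- \frac{36}{7} \approx -5.1429$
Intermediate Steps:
$h{\left(c \right)} = 10 + 2 c$
$L{\left(l \right)} = -49$ ($L{\left(l \right)} = -56 + 7 \cdot 1 = -56 + 7 = -49$)
$t = \frac{6}{49}$ ($t = - \frac{6}{-49} = \left(-6\right) \left(- \frac{1}{49}\right) = \frac{6}{49} \approx 0.12245$)
$U{\left(3,-3 \right)} t \left(-21\right) = \left(-1 + 3\right) \frac{6}{49} \left(-21\right) = 2 \cdot \frac{6}{49} \left(-21\right) = \frac{12}{49} \left(-21\right) = - \frac{36}{7}$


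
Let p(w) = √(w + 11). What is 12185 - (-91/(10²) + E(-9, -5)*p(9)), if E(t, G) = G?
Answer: 1218591/100 + 10*√5 ≈ 12208.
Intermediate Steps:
p(w) = √(11 + w)
12185 - (-91/(10²) + E(-9, -5)*p(9)) = 12185 - (-91/(10²) - 5*√(11 + 9)) = 12185 - (-91/100 - 10*√5) = 12185 + (91/100 + 10*√5) = 1218591/100 + 10*√5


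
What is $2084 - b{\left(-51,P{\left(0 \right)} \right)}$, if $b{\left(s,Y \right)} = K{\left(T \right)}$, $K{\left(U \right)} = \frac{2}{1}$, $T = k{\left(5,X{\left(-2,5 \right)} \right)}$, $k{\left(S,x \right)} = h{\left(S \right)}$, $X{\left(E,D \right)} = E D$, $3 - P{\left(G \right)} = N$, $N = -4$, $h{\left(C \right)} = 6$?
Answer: $2082$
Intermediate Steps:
$P{\left(G \right)} = 7$ ($P{\left(G \right)} = 3 - -4 = 3 + 4 = 7$)
$X{\left(E,D \right)} = D E$
$k{\left(S,x \right)} = 6$
$T = 6$
$K{\left(U \right)} = 2$ ($K{\left(U \right)} = 2 \cdot 1 = 2$)
$b{\left(s,Y \right)} = 2$
$2084 - b{\left(-51,P{\left(0 \right)} \right)} = 2084 - 2 = 2082$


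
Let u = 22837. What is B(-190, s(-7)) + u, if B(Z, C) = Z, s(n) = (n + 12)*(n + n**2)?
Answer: 22647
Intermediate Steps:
s(n) = (12 + n)*(n + n**2)
B(-190, s(-7)) + u = -190 + 22837 = 22647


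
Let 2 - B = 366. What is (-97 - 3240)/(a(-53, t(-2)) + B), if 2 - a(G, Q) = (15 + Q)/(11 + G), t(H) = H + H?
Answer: 140154/15193 ≈ 9.2249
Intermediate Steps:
B = -364 (B = 2 - 1*366 = 2 - 366 = -364)
t(H) = 2*H
a(G, Q) = 2 - (15 + Q)/(11 + G)
(-97 - 3240)/(a(-53, t(-2)) + B) = (-97 - 3240)/((7 - 2*(-2) + 2*(-53))/(11 - 53) - 364) = -3337/((7 - 1*(-4) - 106)/(-42) - 364) = -3337/(-(7 + 4 - 106)/42 - 364) = -3337/(-1/42*(-95) - 364) = -3337/(95/42 - 364) = -3337/(-15193/42) = -3337*(-42/15193) = 140154/15193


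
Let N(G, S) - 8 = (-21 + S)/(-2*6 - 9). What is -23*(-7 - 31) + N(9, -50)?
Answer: 18593/21 ≈ 885.38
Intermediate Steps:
N(G, S) = 9 - S/21 (N(G, S) = 8 + (-21 + S)/(-2*6 - 9) = 8 + (-21 + S)/(-12 - 9) = 8 + (-21 + S)/(-21) = 8 + (-21 + S)*(-1/21) = 8 + (1 - S/21) = 9 - S/21)
-23*(-7 - 31) + N(9, -50) = -23*(-7 - 31) + (9 - 1/21*(-50)) = -23*(-38) + (9 + 50/21) = 874 + 239/21 = 18593/21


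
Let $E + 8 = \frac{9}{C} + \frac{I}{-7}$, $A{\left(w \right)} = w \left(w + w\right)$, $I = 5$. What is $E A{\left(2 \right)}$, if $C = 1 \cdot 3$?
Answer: $- \frac{320}{7} \approx -45.714$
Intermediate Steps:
$C = 3$
$A{\left(w \right)} = 2 w^{2}$ ($A{\left(w \right)} = w 2 w = 2 w^{2}$)
$E = - \frac{40}{7}$ ($E = -8 + \left(\frac{9}{3} + \frac{5}{-7}\right) = -8 + \left(9 \cdot \frac{1}{3} + 5 \left(- \frac{1}{7}\right)\right) = -8 + \left(3 - \frac{5}{7}\right) = -8 + \frac{16}{7} = - \frac{40}{7} \approx -5.7143$)
$E A{\left(2 \right)} = - \frac{40 \cdot 2 \cdot 2^{2}}{7} = - \frac{40 \cdot 2 \cdot 4}{7} = \left(- \frac{40}{7}\right) 8 = - \frac{320}{7}$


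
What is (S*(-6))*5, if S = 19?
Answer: -570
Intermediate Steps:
(S*(-6))*5 = (19*(-6))*5 = -114*5 = -570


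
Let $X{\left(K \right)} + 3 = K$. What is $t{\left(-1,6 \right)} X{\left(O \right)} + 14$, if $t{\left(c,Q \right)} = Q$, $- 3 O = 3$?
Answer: $-10$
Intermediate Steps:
$O = -1$ ($O = \left(- \frac{1}{3}\right) 3 = -1$)
$X{\left(K \right)} = -3 + K$
$t{\left(-1,6 \right)} X{\left(O \right)} + 14 = 6 \left(-3 - 1\right) + 14 = 6 \left(-4\right) + 14 = -24 + 14 = -10$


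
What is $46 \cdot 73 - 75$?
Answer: $3283$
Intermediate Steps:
$46 \cdot 73 - 75 = 3358 - 75 = 3283$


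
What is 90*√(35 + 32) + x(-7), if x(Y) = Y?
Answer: -7 + 90*√67 ≈ 729.68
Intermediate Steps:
90*√(35 + 32) + x(-7) = 90*√(35 + 32) - 7 = 90*√67 - 7 = -7 + 90*√67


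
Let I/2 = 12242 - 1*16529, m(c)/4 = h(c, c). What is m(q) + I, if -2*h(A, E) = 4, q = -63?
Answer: -8582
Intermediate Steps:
h(A, E) = -2 (h(A, E) = -½*4 = -2)
m(c) = -8 (m(c) = 4*(-2) = -8)
I = -8574 (I = 2*(12242 - 1*16529) = 2*(12242 - 16529) = 2*(-4287) = -8574)
m(q) + I = -8 - 8574 = -8582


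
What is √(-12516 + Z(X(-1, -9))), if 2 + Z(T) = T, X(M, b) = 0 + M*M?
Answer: I*√12517 ≈ 111.88*I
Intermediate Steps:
X(M, b) = M² (X(M, b) = 0 + M² = M²)
Z(T) = -2 + T
√(-12516 + Z(X(-1, -9))) = √(-12516 + (-2 + (-1)²)) = √(-12516 + (-2 + 1)) = √(-12516 - 1) = √(-12517) = I*√12517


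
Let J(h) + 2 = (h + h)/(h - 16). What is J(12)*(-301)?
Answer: 2408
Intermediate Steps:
J(h) = -2 + 2*h/(-16 + h) (J(h) = -2 + (h + h)/(h - 16) = -2 + (2*h)/(-16 + h) = -2 + 2*h/(-16 + h))
J(12)*(-301) = (32/(-16 + 12))*(-301) = (32/(-4))*(-301) = (32*(-¼))*(-301) = -8*(-301) = 2408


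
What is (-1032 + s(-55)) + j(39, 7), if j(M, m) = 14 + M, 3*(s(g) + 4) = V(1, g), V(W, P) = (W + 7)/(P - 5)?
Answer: -44237/45 ≈ -983.04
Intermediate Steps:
V(W, P) = (7 + W)/(-5 + P)
s(g) = -4 + 8/(3*(-5 + g)) (s(g) = -4 + ((7 + 1)/(-5 + g))/3 = -4 + (8/(-5 + g))/3 = -4 + 8/(3*(-5 + g)))
(-1032 + s(-55)) + j(39, 7) = (-1032 + 4*(17 - 3*(-55))/(3*(-5 - 55))) + (14 + 39) = (-1032 + (4/3)*(17 + 165)/(-60)) + 53 = (-1032 + (4/3)*(-1/60)*182) + 53 = (-1032 - 182/45) + 53 = -46622/45 + 53 = -44237/45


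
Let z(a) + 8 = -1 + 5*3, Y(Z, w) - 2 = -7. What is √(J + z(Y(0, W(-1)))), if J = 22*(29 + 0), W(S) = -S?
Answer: 2*√161 ≈ 25.377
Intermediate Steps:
Y(Z, w) = -5 (Y(Z, w) = 2 - 7 = -5)
z(a) = 6 (z(a) = -8 + (-1 + 5*3) = -8 + (-1 + 15) = -8 + 14 = 6)
J = 638 (J = 22*29 = 638)
√(J + z(Y(0, W(-1)))) = √(638 + 6) = √644 = 2*√161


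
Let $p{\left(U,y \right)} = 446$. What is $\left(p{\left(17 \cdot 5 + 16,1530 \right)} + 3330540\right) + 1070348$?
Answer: $4401334$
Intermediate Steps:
$\left(p{\left(17 \cdot 5 + 16,1530 \right)} + 3330540\right) + 1070348 = \left(446 + 3330540\right) + 1070348 = 3330986 + 1070348 = 4401334$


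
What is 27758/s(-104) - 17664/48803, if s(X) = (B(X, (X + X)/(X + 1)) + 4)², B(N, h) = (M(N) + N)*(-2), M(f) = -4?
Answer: 249868037/1181032600 ≈ 0.21157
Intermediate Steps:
B(N, h) = 8 - 2*N (B(N, h) = (-4 + N)*(-2) = 8 - 2*N)
s(X) = (12 - 2*X)² (s(X) = ((8 - 2*X) + 4)² = (12 - 2*X)²)
27758/s(-104) - 17664/48803 = 27758/((4*(-6 - 104)²)) - 17664/48803 = 27758/((4*(-110)²)) - 17664*1/48803 = 27758/((4*12100)) - 17664/48803 = 27758/48400 - 17664/48803 = 27758*(1/48400) - 17664/48803 = 13879/24200 - 17664/48803 = 249868037/1181032600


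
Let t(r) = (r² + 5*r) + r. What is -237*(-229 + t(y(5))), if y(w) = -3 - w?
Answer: 50481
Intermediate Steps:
t(r) = r² + 6*r
-237*(-229 + t(y(5))) = -237*(-229 + (-3 - 1*5)*(6 + (-3 - 1*5))) = -237*(-229 + (-3 - 5)*(6 + (-3 - 5))) = -237*(-229 - 8*(6 - 8)) = -237*(-229 - 8*(-2)) = -237*(-229 + 16) = -237*(-213) = 50481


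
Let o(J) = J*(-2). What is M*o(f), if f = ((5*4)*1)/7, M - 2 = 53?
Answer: -2200/7 ≈ -314.29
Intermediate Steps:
M = 55 (M = 2 + 53 = 55)
f = 20/7 (f = (20*1)*(⅐) = 20*(⅐) = 20/7 ≈ 2.8571)
o(J) = -2*J
M*o(f) = 55*(-2*20/7) = 55*(-40/7) = -2200/7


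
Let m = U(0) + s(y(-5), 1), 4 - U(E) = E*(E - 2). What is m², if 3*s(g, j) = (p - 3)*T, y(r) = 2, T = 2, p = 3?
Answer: 16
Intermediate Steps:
U(E) = 4 - E*(-2 + E) (U(E) = 4 - E*(E - 2) = 4 - E*(-2 + E))
s(g, j) = 0 (s(g, j) = ((3 - 3)*2)/3 = (0*2)/3 = (⅓)*0 = 0)
m = 4 (m = (4 - 1*0² + 2*0) + 0 = (4 - 1*0 + 0) + 0 = (4 + 0 + 0) + 0 = 4 + 0 = 4)
m² = 4² = 16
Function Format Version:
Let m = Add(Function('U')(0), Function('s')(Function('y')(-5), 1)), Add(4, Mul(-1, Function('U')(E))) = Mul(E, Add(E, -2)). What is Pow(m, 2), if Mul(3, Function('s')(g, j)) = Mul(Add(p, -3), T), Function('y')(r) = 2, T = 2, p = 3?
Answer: 16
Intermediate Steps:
Function('U')(E) = Add(4, Mul(-1, E, Add(-2, E))) (Function('U')(E) = Add(4, Mul(-1, Mul(E, Add(E, -2)))) = Add(4, Mul(-1, Mul(E, Add(-2, E)))) = Add(4, Mul(-1, E, Add(-2, E))))
Function('s')(g, j) = 0 (Function('s')(g, j) = Mul(Rational(1, 3), Mul(Add(3, -3), 2)) = Mul(Rational(1, 3), Mul(0, 2)) = Mul(Rational(1, 3), 0) = 0)
m = 4 (m = Add(Add(4, Mul(-1, Pow(0, 2)), Mul(2, 0)), 0) = Add(Add(4, Mul(-1, 0), 0), 0) = Add(Add(4, 0, 0), 0) = Add(4, 0) = 4)
Pow(m, 2) = Pow(4, 2) = 16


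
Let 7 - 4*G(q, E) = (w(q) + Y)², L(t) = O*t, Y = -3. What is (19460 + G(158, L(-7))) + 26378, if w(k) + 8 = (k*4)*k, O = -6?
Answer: -4984420333/2 ≈ -2.4922e+9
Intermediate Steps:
w(k) = -8 + 4*k² (w(k) = -8 + (k*4)*k = -8 + (4*k)*k = -8 + 4*k²)
L(t) = -6*t
G(q, E) = 7/4 - (-11 + 4*q²)²/4 (G(q, E) = 7/4 - ((-8 + 4*q²) - 3)²/4 = 7/4 - (-11 + 4*q²)²/4)
(19460 + G(158, L(-7))) + 26378 = (19460 + (7/4 - (-11 + 4*158²)²/4)) + 26378 = (19460 + (7/4 - (-11 + 4*24964)²/4)) + 26378 = (19460 + (7/4 - (-11 + 99856)²/4)) + 26378 = (19460 + (7/4 - ¼*99845²)) + 26378 = (19460 + (7/4 - ¼*9969024025)) + 26378 = (19460 + (7/4 - 9969024025/4)) + 26378 = (19460 - 4984512009/2) + 26378 = -4984473089/2 + 26378 = -4984420333/2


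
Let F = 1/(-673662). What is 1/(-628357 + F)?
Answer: -673662/423300233335 ≈ -1.5915e-6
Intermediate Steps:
F = -1/673662 ≈ -1.4844e-6
1/(-628357 + F) = 1/(-628357 - 1/673662) = 1/(-423300233335/673662) = -673662/423300233335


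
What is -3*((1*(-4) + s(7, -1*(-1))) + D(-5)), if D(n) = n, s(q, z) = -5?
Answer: 42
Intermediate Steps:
-3*((1*(-4) + s(7, -1*(-1))) + D(-5)) = -3*((1*(-4) - 5) - 5) = -3*((-4 - 5) - 5) = -3*(-9 - 5) = -3*(-14) = 42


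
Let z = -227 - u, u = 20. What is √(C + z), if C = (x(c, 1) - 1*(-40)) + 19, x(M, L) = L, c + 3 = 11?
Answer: I*√187 ≈ 13.675*I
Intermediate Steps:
c = 8 (c = -3 + 11 = 8)
z = -247 (z = -227 - 1*20 = -227 - 20 = -247)
C = 60 (C = (1 - 1*(-40)) + 19 = (1 + 40) + 19 = 41 + 19 = 60)
√(C + z) = √(60 - 247) = √(-187) = I*√187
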